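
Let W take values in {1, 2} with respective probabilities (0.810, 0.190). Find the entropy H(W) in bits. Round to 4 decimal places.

H(W) = −Σ p·log₂ p.
  −(0.810)·log₂(0.810) = 0.24625
  −(0.190)·log₂(0.190) = 0.45523
Sum: 0.24625 + 0.45523 = 0.7015 bits.

0.7015 bits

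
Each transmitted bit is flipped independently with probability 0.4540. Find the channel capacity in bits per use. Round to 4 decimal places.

0.0061 bits

Binary symmetric channel: C = 1 − h₂(ε) where h₂ is the binary entropy function.
h₂(0.4540) = −0.4540·log₂0.4540 − 0.5460·log₂0.5460 = 0.9939.
C = 1 − 0.9939 = 0.0061 bits per channel use.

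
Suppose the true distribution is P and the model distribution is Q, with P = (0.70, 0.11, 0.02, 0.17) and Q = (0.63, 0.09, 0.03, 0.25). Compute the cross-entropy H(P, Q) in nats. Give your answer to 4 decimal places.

H(P,Q) = −Σ p·ln q.
  −0.70·ln(0.63) = 0.32342
  −0.11·ln(0.09) = 0.26487
  −0.02·ln(0.03) = 0.07013
  −0.17·ln(0.25) = 0.23567
H(P,Q) = 0.8941 nats.

0.8941 nats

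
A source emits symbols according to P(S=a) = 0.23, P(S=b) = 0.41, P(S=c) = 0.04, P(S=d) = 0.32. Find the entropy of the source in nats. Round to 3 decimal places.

H(S) = −Σ p·ln p.
  −(0.23)·ln(0.23) = 0.3380
  −(0.41)·ln(0.41) = 0.3656
  −(0.04)·ln(0.04) = 0.1288
  −(0.32)·ln(0.32) = 0.3646
Sum: 0.3380 + 0.3656 + 0.1288 + 0.3646 = 1.197 nats.

1.197 nats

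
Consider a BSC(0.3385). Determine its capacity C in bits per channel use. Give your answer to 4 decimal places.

Binary symmetric channel: C = 1 − h₂(ε) where h₂ is the binary entropy function.
h₂(0.3385) = −0.3385·log₂0.3385 − 0.6615·log₂0.6615 = 0.9234.
C = 1 − 0.9234 = 0.0766 bits per channel use.

0.0766 bits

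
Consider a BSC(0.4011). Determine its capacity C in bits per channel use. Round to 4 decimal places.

0.0284 bits

Binary symmetric channel: C = 1 − h₂(ε) where h₂ is the binary entropy function.
h₂(0.4011) = −0.4011·log₂0.4011 − 0.5989·log₂0.5989 = 0.9716.
C = 1 − 0.9716 = 0.0284 bits per channel use.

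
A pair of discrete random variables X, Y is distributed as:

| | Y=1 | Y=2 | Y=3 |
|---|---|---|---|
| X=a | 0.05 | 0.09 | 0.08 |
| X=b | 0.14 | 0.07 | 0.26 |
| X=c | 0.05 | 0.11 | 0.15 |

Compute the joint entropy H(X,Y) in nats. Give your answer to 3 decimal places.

2.057 nats

H(X,Y) = −Σ p(x,y)·ln p(x,y) over all 9 cells.
  cell (a,1): −0.05·ln0.05 = 0.1498
  cell (a,2): −0.09·ln0.09 = 0.2167
  cell (a,3): −0.08·ln0.08 = 0.2021
  cell (b,1): −0.14·ln0.14 = 0.2753
  cell (b,2): −0.07·ln0.07 = 0.1861
  cell (b,3): −0.26·ln0.26 = 0.3502
  cell (c,1): −0.05·ln0.05 = 0.1498
  cell (c,2): −0.11·ln0.11 = 0.2428
  cell (c,3): −0.15·ln0.15 = 0.2846
Sum = 2.057 nats.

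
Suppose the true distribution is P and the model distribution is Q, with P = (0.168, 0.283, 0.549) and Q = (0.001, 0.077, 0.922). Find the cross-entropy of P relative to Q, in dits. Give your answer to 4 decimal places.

0.8385 dits

H(P,Q) = −Σ p·log₁₀ q.
  −0.168·log₁₀(0.001) = 0.50400
  −0.283·log₁₀(0.077) = 0.31512
  −0.549·log₁₀(0.922) = 0.01936
H(P,Q) = 0.8385 dits.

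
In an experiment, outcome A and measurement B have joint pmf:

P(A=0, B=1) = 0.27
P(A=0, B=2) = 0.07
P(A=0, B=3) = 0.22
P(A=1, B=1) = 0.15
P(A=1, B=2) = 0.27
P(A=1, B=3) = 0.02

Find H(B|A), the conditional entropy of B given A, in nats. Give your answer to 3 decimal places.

Chain rule: H(B|A) = H(A,B) − H(A).
Marginals: p(A) = (0.5600, 0.4400), p(B) = (0.4200, 0.3400, 0.2400).
H(A,B) = 1.5891 nats; H(A) = 0.6859 nats.
H(B|A) = 1.5891 − 0.6859 = 0.903 nats.

0.903 nats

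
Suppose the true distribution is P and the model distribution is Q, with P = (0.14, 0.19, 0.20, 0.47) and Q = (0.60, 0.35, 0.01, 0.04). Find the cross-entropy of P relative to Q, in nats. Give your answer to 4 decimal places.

H(P,Q) = −Σ p·ln q.
  −0.14·ln(0.60) = 0.07152
  −0.19·ln(0.35) = 0.19947
  −0.20·ln(0.01) = 0.92103
  −0.47·ln(0.04) = 1.51287
H(P,Q) = 2.7049 nats.

2.7049 nats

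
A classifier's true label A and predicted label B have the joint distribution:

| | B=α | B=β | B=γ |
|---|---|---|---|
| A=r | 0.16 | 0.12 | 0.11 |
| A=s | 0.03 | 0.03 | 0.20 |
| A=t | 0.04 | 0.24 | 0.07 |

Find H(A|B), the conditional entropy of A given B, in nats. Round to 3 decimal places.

0.907 nats

Marginals: p(A) = (0.3900, 0.2600, 0.3500), p(B) = (0.2300, 0.3900, 0.3800).
H(A|B) = Σ p(B) · H(A|B=·).
  B=α: p=0.2300, H(A|B=α) = 0.8223
  B=β: p=0.3900, H(A|B=β) = 0.8587
  B=γ: p=0.3800, H(A|B=γ) = 1.0083
Weighted sum = 0.907 nats.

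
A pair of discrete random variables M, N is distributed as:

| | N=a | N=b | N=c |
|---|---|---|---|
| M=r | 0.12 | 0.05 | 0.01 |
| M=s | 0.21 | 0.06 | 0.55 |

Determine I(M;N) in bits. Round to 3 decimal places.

0.186 bits

Marginals: p(M) = (0.1800, 0.8200), p(N) = (0.3300, 0.1100, 0.5600).
I(M;N) = H(M) + H(N) − H(M,N).
H(M) = 0.6801, H(N) = 1.3465, H(M,N) = 1.8403.
I(M;N) = 0.6801 + 1.3465 − 1.8403 = 0.186 bits.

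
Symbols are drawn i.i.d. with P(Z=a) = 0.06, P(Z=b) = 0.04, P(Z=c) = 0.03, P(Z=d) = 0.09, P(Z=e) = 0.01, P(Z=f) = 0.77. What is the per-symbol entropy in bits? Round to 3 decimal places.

H(Z) = −Σ p·log₂ p.
  −(0.06)·log₂(0.06) = 0.2435
  −(0.04)·log₂(0.04) = 0.1858
  −(0.03)·log₂(0.03) = 0.1518
  −(0.09)·log₂(0.09) = 0.3127
  −(0.01)·log₂(0.01) = 0.0664
  −(0.77)·log₂(0.77) = 0.2903
Sum: 0.2435 + 0.1858 + 0.1518 + 0.3127 + 0.0664 + 0.2903 = 1.250 bits.

1.250 bits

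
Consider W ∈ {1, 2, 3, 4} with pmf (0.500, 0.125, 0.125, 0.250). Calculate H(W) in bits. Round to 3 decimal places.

1.750 bits

H(W) = −Σ p·log₂ p.
  −(0.500)·log₂(0.500) = 0.5000
  −(0.125)·log₂(0.125) = 0.3750
  −(0.125)·log₂(0.125) = 0.3750
  −(0.250)·log₂(0.250) = 0.5000
Sum: 0.5000 + 0.3750 + 0.3750 + 0.5000 = 1.750 bits.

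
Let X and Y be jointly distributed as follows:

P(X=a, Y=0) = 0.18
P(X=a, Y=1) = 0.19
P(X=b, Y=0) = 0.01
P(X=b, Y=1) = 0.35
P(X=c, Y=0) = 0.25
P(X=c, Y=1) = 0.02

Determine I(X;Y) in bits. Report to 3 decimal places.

0.451 bits

Marginals: p(X) = (0.3700, 0.3600, 0.2700), p(Y) = (0.4400, 0.5600).
I(X;Y) = H(X) + H(Y) − H(X,Y).
H(X) = 1.5714, H(Y) = 0.9896, H(X,Y) = 2.1100.
I(X;Y) = 1.5714 + 0.9896 − 2.1100 = 0.451 bits.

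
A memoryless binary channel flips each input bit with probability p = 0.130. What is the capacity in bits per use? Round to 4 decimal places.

Binary symmetric channel: C = 1 − h₂(ε) where h₂ is the binary entropy function.
h₂(0.130) = −0.130·log₂0.130 − 0.870·log₂0.870 = 0.5574.
C = 1 − 0.5574 = 0.4426 bits per channel use.

0.4426 bits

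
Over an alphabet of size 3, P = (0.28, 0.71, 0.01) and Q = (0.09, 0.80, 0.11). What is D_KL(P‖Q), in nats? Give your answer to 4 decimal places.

D(P‖Q) = Σ p·ln(p/q).
  0.28·ln(0.28/0.09) = 0.31779
  0.71·ln(0.71/0.80) = -0.08474
  0.01·ln(0.01/0.11) = -0.02398
D(P‖Q) = 0.2091 nats.

0.2091 nats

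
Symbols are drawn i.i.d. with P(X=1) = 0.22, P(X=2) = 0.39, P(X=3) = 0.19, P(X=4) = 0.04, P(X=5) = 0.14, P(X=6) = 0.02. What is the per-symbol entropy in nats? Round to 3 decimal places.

H(X) = −Σ p·ln p.
  −(0.22)·ln(0.22) = 0.3331
  −(0.39)·ln(0.39) = 0.3672
  −(0.19)·ln(0.19) = 0.3155
  −(0.04)·ln(0.04) = 0.1288
  −(0.14)·ln(0.14) = 0.2753
  −(0.02)·ln(0.02) = 0.0782
Sum: 0.3331 + 0.3672 + 0.3155 + 0.1288 + 0.2753 + 0.0782 = 1.498 nats.

1.498 nats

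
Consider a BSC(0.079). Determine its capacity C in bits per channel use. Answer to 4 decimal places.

Binary symmetric channel: C = 1 − h₂(ε) where h₂ is the binary entropy function.
h₂(0.079) = −0.079·log₂0.079 − 0.921·log₂0.921 = 0.3986.
C = 1 − 0.3986 = 0.6014 bits per channel use.

0.6014 bits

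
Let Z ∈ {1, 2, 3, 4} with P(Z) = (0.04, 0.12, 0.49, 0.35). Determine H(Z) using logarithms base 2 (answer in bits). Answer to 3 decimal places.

H(Z) = −Σ p·log₂ p.
  −(0.04)·log₂(0.04) = 0.1858
  −(0.12)·log₂(0.12) = 0.3671
  −(0.49)·log₂(0.49) = 0.5043
  −(0.35)·log₂(0.35) = 0.5301
Sum: 0.1858 + 0.3671 + 0.5043 + 0.5301 = 1.587 bits.

1.587 bits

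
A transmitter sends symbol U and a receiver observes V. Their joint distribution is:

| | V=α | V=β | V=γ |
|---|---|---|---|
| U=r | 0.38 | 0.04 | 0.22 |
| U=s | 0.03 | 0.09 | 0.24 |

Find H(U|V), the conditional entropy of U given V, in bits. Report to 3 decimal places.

0.730 bits

Chain rule: H(U|V) = H(U,V) − H(V).
Marginals: p(U) = (0.6400, 0.3600), p(V) = (0.4100, 0.1300, 0.4600).
H(U,V) = 2.1553 bits; H(V) = 1.4254 bits.
H(U|V) = 2.1553 − 1.4254 = 0.730 bits.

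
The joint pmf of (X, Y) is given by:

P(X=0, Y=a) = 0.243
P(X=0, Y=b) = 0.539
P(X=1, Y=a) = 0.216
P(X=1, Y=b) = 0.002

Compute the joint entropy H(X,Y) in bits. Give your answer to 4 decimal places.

H(X,Y) = −Σ p(x,y)·log₂ p(x,y) over all 4 cells.
  cell (0,a): −0.243·log₂0.243 = 0.49596
  cell (0,b): −0.539·log₂0.539 = 0.48060
  cell (1,a): −0.216·log₂0.216 = 0.47755
  cell (1,b): −0.002·log₂0.002 = 0.01793
Sum = 1.4720 bits.

1.4720 bits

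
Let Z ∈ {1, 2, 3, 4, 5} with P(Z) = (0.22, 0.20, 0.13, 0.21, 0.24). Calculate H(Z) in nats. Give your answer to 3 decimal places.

1.590 nats

H(Z) = −Σ p·ln p.
  −(0.22)·ln(0.22) = 0.3331
  −(0.20)·ln(0.20) = 0.3219
  −(0.13)·ln(0.13) = 0.2652
  −(0.21)·ln(0.21) = 0.3277
  −(0.24)·ln(0.24) = 0.3425
Sum: 0.3331 + 0.3219 + 0.2652 + 0.3277 + 0.3425 = 1.590 nats.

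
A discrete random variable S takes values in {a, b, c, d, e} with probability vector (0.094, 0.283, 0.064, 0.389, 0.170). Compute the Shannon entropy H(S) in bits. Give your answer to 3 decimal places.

H(S) = −Σ p·log₂ p.
  −(0.094)·log₂(0.094) = 0.3207
  −(0.283)·log₂(0.283) = 0.5154
  −(0.064)·log₂(0.064) = 0.2538
  −(0.389)·log₂(0.389) = 0.5299
  −(0.170)·log₂(0.170) = 0.4346
Sum: 0.3207 + 0.5154 + 0.2538 + 0.5299 + 0.4346 = 2.054 bits.

2.054 bits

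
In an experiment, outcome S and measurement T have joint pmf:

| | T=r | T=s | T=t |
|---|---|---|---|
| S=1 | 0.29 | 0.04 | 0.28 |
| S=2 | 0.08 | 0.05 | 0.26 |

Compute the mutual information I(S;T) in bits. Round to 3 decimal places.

0.057 bits

Marginals: p(S) = (0.6100, 0.3900), p(T) = (0.3700, 0.0900, 0.5400).
I(S;T) = H(S) + H(T) − H(S,T).
H(S) = 0.9648, H(T) = 1.3234, H(S,T) = 2.2308.
I(S;T) = 0.9648 + 1.3234 − 2.2308 = 0.057 bits.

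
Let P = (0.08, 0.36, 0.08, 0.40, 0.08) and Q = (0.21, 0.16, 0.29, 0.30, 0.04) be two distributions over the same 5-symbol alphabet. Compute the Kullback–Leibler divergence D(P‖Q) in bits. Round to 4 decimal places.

D(P‖Q) = Σ p·log₂(p/q).
  0.08·log₂(0.08/0.21) = -0.11139
  0.36·log₂(0.36/0.16) = 0.42117
  0.08·log₂(0.08/0.29) = -0.14864
  0.40·log₂(0.40/0.30) = 0.16601
  0.08·log₂(0.08/0.04) = 0.08000
D(P‖Q) = 0.4072 bits.

0.4072 bits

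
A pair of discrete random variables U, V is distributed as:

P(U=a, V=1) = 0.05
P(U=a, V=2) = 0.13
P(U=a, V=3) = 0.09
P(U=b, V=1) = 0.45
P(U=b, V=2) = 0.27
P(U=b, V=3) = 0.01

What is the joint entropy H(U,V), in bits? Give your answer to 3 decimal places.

H(U,V) = −Σ p(x,y)·log₂ p(x,y) over all 6 cells.
  cell (a,1): −0.05·log₂0.05 = 0.2161
  cell (a,2): −0.13·log₂0.13 = 0.3826
  cell (a,3): −0.09·log₂0.09 = 0.3127
  cell (b,1): −0.45·log₂0.45 = 0.5184
  cell (b,2): −0.27·log₂0.27 = 0.5100
  cell (b,3): −0.01·log₂0.01 = 0.0664
Sum = 2.006 bits.

2.006 bits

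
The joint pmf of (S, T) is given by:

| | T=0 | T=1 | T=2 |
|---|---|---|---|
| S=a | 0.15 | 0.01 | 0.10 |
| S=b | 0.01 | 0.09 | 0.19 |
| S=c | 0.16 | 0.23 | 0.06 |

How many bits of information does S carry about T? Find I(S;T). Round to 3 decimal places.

0.328 bits

Marginals: p(S) = (0.2600, 0.2900, 0.4500), p(T) = (0.3200, 0.3300, 0.3500).
I(S;T) = Σ p(x,y)·log₂[p(x,y)/(p(x)p(y))].
  (a,0): 0.15·log₂(1.8029) = 0.1275
  (a,1): 0.01·log₂(0.1166) = -0.0310
  (a,2): 0.10·log₂(1.0989) = 0.0136
  (b,0): 0.01·log₂(0.1078) = -0.0321
  (b,1): 0.09·log₂(0.9404) = -0.0080
  (b,2): 0.19·log₂(1.8719) = 0.1719
  (c,0): 0.16·log₂(1.1111) = 0.0243
  (c,1): 0.23·log₂(1.5488) = 0.1452
  (c,2): 0.06·log₂(0.3810) = -0.0835
Sum = 0.328 bits.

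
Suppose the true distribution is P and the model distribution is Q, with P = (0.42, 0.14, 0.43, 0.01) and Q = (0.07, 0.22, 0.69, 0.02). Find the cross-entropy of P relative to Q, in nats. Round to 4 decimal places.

H(P,Q) = −Σ p·ln q.
  −0.42·ln(0.07) = 1.11689
  −0.14·ln(0.22) = 0.21198
  −0.43·ln(0.69) = 0.15956
  −0.01·ln(0.02) = 0.03912
H(P,Q) = 1.5275 nats.

1.5275 nats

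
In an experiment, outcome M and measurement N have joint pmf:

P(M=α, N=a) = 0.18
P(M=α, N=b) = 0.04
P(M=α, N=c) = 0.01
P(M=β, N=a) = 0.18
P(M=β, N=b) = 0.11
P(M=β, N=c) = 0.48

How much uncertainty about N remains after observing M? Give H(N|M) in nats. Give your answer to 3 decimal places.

Marginals: p(M) = (0.2300, 0.7700), p(N) = (0.3600, 0.1500, 0.4900).
H(N|M) = Σ p(M) · H(N|M=·).
  M=α: p=0.2300, H(N|M=α) = 0.6324
  M=β: p=0.7700, H(N|M=β) = 0.9124
Weighted sum = 0.848 nats.

0.848 nats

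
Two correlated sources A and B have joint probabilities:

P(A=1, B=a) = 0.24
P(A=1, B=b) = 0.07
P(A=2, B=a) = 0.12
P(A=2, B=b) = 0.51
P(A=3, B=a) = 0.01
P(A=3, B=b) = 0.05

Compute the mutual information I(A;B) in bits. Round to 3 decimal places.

0.230 bits

Marginals: p(A) = (0.3100, 0.6300, 0.0600), p(B) = (0.3700, 0.6300).
I(A;B) = H(A) + H(B) − H(A,B).
H(A) = 1.1873, H(B) = 0.9507, H(A,B) = 1.9077.
I(A;B) = 1.1873 + 0.9507 − 1.9077 = 0.230 bits.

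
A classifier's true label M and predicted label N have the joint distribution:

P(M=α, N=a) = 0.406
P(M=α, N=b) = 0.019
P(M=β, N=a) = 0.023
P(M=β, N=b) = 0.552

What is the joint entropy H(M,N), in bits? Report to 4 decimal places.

1.2350 bits

H(M,N) = −Σ p(x,y)·log₂ p(x,y) over all 4 cells.
  cell (α,a): −0.406·log₂0.406 = 0.52798
  cell (α,b): −0.019·log₂0.019 = 0.10864
  cell (β,a): −0.023·log₂0.023 = 0.12517
  cell (β,b): −0.552·log₂0.552 = 0.47321
Sum = 1.2350 bits.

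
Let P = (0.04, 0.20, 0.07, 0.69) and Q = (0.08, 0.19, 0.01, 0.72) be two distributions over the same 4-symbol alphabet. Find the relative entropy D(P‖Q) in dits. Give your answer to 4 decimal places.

D(P‖Q) = Σ p·log₁₀(p/q).
  0.04·log₁₀(0.04/0.08) = -0.01204
  0.20·log₁₀(0.20/0.19) = 0.00446
  0.07·log₁₀(0.07/0.01) = 0.05916
  0.69·log₁₀(0.69/0.72) = -0.01275
D(P‖Q) = 0.0388 dits.

0.0388 dits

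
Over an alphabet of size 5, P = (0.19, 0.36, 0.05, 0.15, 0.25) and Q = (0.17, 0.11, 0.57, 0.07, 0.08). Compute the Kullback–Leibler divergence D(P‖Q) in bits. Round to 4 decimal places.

D(P‖Q) = Σ p·log₂(p/q).
  0.19·log₂(0.19/0.17) = 0.03049
  0.36·log₂(0.36/0.11) = 0.61578
  0.05·log₂(0.05/0.57) = -0.17555
  0.15·log₂(0.15/0.07) = 0.16493
  0.25·log₂(0.25/0.08) = 0.41096
D(P‖Q) = 1.0466 bits.

1.0466 bits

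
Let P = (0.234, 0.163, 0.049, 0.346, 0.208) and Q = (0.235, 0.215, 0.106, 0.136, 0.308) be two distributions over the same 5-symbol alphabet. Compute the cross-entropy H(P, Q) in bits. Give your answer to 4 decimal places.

H(P,Q) = −Σ p·log₂ q.
  −0.234·log₂(0.235) = 0.48889
  −0.163·log₂(0.215) = 0.36147
  −0.049·log₂(0.106) = 0.15866
  −0.346·log₂(0.136) = 0.99590
  −0.208·log₂(0.308) = 0.35339
H(P,Q) = 2.3583 bits.

2.3583 bits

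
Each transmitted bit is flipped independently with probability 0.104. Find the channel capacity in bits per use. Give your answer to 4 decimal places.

0.5185 bits

Binary symmetric channel: C = 1 − h₂(ε) where h₂ is the binary entropy function.
h₂(0.104) = −0.104·log₂0.104 − 0.896·log₂0.896 = 0.4815.
C = 1 − 0.4815 = 0.5185 bits per channel use.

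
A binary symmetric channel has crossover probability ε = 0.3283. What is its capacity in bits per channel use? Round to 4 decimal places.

Binary symmetric channel: C = 1 − h₂(ε) where h₂ is the binary entropy function.
h₂(0.3283) = −0.3283·log₂0.3283 − 0.6717·log₂0.6717 = 0.9132.
C = 1 − 0.9132 = 0.0868 bits per channel use.

0.0868 bits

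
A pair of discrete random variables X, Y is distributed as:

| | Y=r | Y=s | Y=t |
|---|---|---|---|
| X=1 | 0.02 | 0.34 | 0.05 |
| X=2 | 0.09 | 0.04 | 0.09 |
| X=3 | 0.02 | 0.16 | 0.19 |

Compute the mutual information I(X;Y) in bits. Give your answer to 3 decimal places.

0.269 bits

Marginals: p(X) = (0.4100, 0.2200, 0.3700), p(Y) = (0.1300, 0.5400, 0.3300).
I(X;Y) = H(X) + H(Y) − H(X,Y).
H(X) = 1.5387, H(Y) = 1.3905, H(X,Y) = 2.6603.
I(X;Y) = 1.5387 + 1.3905 − 2.6603 = 0.269 bits.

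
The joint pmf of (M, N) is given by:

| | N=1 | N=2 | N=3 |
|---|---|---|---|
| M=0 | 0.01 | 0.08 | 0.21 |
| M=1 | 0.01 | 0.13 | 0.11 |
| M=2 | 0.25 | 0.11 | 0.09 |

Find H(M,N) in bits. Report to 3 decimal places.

2.793 bits

H(M,N) = −Σ p(x,y)·log₂ p(x,y) over all 9 cells.
  cell (0,1): −0.01·log₂0.01 = 0.0664
  cell (0,2): −0.08·log₂0.08 = 0.2915
  cell (0,3): −0.21·log₂0.21 = 0.4728
  cell (1,1): −0.01·log₂0.01 = 0.0664
  cell (1,2): −0.13·log₂0.13 = 0.3826
  cell (1,3): −0.11·log₂0.11 = 0.3503
  cell (2,1): −0.25·log₂0.25 = 0.5000
  cell (2,2): −0.11·log₂0.11 = 0.3503
  cell (2,3): −0.09·log₂0.09 = 0.3127
Sum = 2.793 bits.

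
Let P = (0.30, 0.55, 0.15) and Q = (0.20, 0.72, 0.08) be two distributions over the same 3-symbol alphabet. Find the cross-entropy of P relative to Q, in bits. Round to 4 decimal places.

H(P,Q) = −Σ p·log₂ q.
  −0.30·log₂(0.20) = 0.69658
  −0.55·log₂(0.72) = 0.26066
  −0.15·log₂(0.08) = 0.54658
H(P,Q) = 1.5038 bits.

1.5038 bits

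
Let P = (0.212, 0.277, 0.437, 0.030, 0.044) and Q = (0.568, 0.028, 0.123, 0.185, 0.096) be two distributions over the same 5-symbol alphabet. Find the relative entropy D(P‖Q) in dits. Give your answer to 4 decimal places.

0.3870 dits

D(P‖Q) = Σ p·log₁₀(p/q).
  0.212·log₁₀(0.212/0.568) = -0.09074
  0.277·log₁₀(0.277/0.028) = 0.27570
  0.437·log₁₀(0.437/0.123) = 0.24060
  0.030·log₁₀(0.030/0.185) = -0.02370
  0.044·log₁₀(0.044/0.096) = -0.01491
D(P‖Q) = 0.3870 dits.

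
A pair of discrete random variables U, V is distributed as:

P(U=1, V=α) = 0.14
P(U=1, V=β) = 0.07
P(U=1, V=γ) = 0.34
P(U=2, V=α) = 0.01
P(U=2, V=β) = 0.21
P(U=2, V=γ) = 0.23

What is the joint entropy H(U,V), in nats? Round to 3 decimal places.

1.540 nats

H(U,V) = −Σ p(x,y)·ln p(x,y) over all 6 cells.
  cell (1,α): −0.14·ln0.14 = 0.2753
  cell (1,β): −0.07·ln0.07 = 0.1861
  cell (1,γ): −0.34·ln0.34 = 0.3668
  cell (2,α): −0.01·ln0.01 = 0.0461
  cell (2,β): −0.21·ln0.21 = 0.3277
  cell (2,γ): −0.23·ln0.23 = 0.3380
Sum = 1.540 nats.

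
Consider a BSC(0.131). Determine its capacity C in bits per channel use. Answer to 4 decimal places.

Binary symmetric channel: C = 1 − h₂(ε) where h₂ is the binary entropy function.
h₂(0.131) = −0.131·log₂0.131 − 0.869·log₂0.869 = 0.5602.
C = 1 − 0.5602 = 0.4398 bits per channel use.

0.4398 bits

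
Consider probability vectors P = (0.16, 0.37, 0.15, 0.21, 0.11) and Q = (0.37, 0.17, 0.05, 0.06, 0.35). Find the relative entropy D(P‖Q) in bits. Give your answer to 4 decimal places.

D(P‖Q) = Σ p·log₂(p/q).
  0.16·log₂(0.16/0.37) = -0.19351
  0.37·log₂(0.37/0.17) = 0.41514
  0.15·log₂(0.15/0.05) = 0.23774
  0.21·log₂(0.21/0.06) = 0.37954
  0.11·log₂(0.11/0.35) = -0.18368
D(P‖Q) = 0.6552 bits.

0.6552 bits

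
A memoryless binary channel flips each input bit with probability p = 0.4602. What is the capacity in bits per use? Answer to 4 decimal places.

0.0046 bits

Binary symmetric channel: C = 1 − h₂(ε) where h₂ is the binary entropy function.
h₂(0.4602) = −0.4602·log₂0.4602 − 0.5398·log₂0.5398 = 0.9954.
C = 1 − 0.9954 = 0.0046 bits per channel use.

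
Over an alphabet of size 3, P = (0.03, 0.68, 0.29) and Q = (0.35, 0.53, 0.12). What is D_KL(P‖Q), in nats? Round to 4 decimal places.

D(P‖Q) = Σ p·ln(p/q).
  0.03·ln(0.03/0.35) = -0.07370
  0.68·ln(0.68/0.53) = 0.16947
  0.29·ln(0.29/0.12) = 0.25589
D(P‖Q) = 0.3517 nats.

0.3517 nats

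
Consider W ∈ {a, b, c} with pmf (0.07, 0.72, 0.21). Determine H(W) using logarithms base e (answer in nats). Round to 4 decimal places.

H(W) = −Σ p·ln p.
  −(0.07)·ln(0.07) = 0.18615
  −(0.72)·ln(0.72) = 0.23652
  −(0.21)·ln(0.21) = 0.32774
Sum: 0.18615 + 0.23652 + 0.32774 = 0.7504 nats.

0.7504 nats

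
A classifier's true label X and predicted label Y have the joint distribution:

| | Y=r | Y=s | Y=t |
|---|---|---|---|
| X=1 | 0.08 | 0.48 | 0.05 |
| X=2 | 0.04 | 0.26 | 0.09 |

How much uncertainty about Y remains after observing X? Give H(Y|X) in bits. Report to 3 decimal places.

1.055 bits

Chain rule: H(Y|X) = H(X,Y) − H(X).
Marginals: p(X) = (0.6100, 0.3900), p(Y) = (0.1200, 0.7400, 0.1400).
H(X,Y) = 2.0196 bits; H(X) = 0.9648 bits.
H(Y|X) = 2.0196 − 0.9648 = 1.055 bits.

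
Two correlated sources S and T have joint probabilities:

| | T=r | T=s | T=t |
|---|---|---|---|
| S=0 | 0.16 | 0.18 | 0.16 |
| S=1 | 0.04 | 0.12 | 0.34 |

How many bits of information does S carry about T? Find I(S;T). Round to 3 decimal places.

Marginals: p(S) = (0.5000, 0.5000), p(T) = (0.2000, 0.3000, 0.5000).
I(S;T) = H(S) + H(T) − H(S,T).
H(S) = 1.0000, H(T) = 1.4855, H(S,T) = 2.3733.
I(S;T) = 1.0000 + 1.4855 − 2.3733 = 0.112 bits.

0.112 bits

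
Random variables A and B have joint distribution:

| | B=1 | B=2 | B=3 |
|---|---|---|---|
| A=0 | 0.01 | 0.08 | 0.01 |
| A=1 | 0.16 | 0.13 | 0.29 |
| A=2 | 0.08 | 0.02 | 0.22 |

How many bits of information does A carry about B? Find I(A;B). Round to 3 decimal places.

Marginals: p(A) = (0.1000, 0.5800, 0.3200), p(B) = (0.2500, 0.2300, 0.5200).
I(A;B) = Σ p(x,y)·log₂[p(x,y)/(p(x)p(y))].
  (0,1): 0.01·log₂(0.4000) = -0.0132
  (0,2): 0.08·log₂(3.4783) = 0.1439
  (0,3): 0.01·log₂(0.1923) = -0.0238
  (1,1): 0.16·log₂(1.1034) = 0.0227
  (1,2): 0.13·log₂(0.9745) = -0.0048
  (1,3): 0.29·log₂(0.9615) = -0.0164
  (2,1): 0.08·log₂(1.0000) = 0.0000
  (2,2): 0.02·log₂(0.2717) = -0.0376
  (2,3): 0.22·log₂(1.3221) = 0.0886
Sum = 0.159 bits.

0.159 bits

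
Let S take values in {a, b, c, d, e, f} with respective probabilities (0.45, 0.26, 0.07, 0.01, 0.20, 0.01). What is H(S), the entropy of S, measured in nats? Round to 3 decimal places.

H(S) = −Σ p·ln p.
  −(0.45)·ln(0.45) = 0.3593
  −(0.26)·ln(0.26) = 0.3502
  −(0.07)·ln(0.07) = 0.1861
  −(0.01)·ln(0.01) = 0.0461
  −(0.20)·ln(0.20) = 0.3219
  −(0.01)·ln(0.01) = 0.0461
Sum: 0.3593 + 0.3502 + 0.1861 + 0.0461 + 0.3219 + 0.0461 = 1.310 nats.

1.310 nats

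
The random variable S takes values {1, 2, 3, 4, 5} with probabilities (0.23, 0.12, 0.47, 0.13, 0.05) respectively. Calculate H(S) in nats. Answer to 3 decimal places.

H(S) = −Σ p·ln p.
  −(0.23)·ln(0.23) = 0.3380
  −(0.12)·ln(0.12) = 0.2544
  −(0.47)·ln(0.47) = 0.3549
  −(0.13)·ln(0.13) = 0.2652
  −(0.05)·ln(0.05) = 0.1498
Sum: 0.3380 + 0.2544 + 0.3549 + 0.2652 + 0.1498 = 1.362 nats.

1.362 nats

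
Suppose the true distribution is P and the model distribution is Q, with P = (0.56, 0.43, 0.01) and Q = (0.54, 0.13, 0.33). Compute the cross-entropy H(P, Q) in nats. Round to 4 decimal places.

1.2334 nats

H(P,Q) = −Σ p·ln q.
  −0.56·ln(0.54) = 0.34506
  −0.43·ln(0.13) = 0.87729
  −0.01·ln(0.33) = 0.01109
H(P,Q) = 1.2334 nats.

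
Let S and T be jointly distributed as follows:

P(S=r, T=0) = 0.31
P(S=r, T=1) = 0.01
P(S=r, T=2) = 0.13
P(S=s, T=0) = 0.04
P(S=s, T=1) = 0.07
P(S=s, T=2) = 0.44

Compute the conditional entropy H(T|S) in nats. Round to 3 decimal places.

Chain rule: H(T|S) = H(S,T) − H(S).
Marginals: p(S) = (0.4500, 0.5500), p(T) = (0.3500, 0.0800, 0.5700).
H(S,T) = 1.3505 nats; H(S) = 0.6881 nats.
H(T|S) = 1.3505 − 0.6881 = 0.662 nats.

0.662 nats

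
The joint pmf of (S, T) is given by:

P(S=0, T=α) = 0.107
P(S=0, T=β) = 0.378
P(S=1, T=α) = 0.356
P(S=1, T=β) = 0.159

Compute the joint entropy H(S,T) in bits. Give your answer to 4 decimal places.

1.8278 bits

H(S,T) = −Σ p(x,y)·log₂ p(x,y) over all 4 cells.
  cell (0,α): −0.107·log₂0.107 = 0.34500
  cell (0,β): −0.378·log₂0.378 = 0.53054
  cell (1,α): −0.356·log₂0.356 = 0.53046
  cell (1,β): −0.159·log₂0.159 = 0.42181
Sum = 1.8278 bits.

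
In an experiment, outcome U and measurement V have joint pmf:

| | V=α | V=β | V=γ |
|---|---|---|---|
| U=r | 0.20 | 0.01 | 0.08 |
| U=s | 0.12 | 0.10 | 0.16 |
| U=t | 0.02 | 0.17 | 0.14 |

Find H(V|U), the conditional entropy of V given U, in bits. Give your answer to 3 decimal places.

1.313 bits

Marginals: p(U) = (0.2900, 0.3800, 0.3300), p(V) = (0.3400, 0.2800, 0.3800).
H(V|U) = Σ p(U) · H(V|U=·).
  U=r: p=0.2900, H(V|U=r) = 1.0498
  U=s: p=0.3800, H(V|U=s) = 1.5574
  U=t: p=0.3300, H(V|U=t) = 1.2629
Weighted sum = 1.313 bits.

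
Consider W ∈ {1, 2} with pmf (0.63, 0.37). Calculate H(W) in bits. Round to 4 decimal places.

0.9507 bits

H(W) = −Σ p·log₂ p.
  −(0.63)·log₂(0.63) = 0.41994
  −(0.37)·log₂(0.37) = 0.53073
Sum: 0.41994 + 0.53073 = 0.9507 bits.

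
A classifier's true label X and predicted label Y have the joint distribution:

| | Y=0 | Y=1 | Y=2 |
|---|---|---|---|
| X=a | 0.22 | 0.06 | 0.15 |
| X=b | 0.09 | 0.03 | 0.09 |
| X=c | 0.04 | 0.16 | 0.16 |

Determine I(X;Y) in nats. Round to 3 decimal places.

0.099 nats

Marginals: p(X) = (0.4300, 0.2100, 0.3600), p(Y) = (0.3500, 0.2500, 0.4000).
I(X;Y) = Σ p(x,y)·ln[p(x,y)/(p(x)p(y))].
  (a,0): 0.22·ln(1.4618) = 0.0835
  (a,1): 0.06·ln(0.5581) = -0.0350
  (a,2): 0.15·ln(0.8721) = -0.0205
  (b,0): 0.09·ln(1.2245) = 0.0182
  (b,1): 0.03·ln(0.5714) = -0.0168
  (b,2): 0.09·ln(1.0714) = 0.0062
  (c,0): 0.04·ln(0.3175) = -0.0459
  (c,1): 0.16·ln(1.7778) = 0.0921
  (c,2): 0.16·ln(1.1111) = 0.0169
Sum = 0.099 nats.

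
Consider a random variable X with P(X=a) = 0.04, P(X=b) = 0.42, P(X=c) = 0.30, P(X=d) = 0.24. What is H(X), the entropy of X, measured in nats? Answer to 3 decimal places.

H(X) = −Σ p·ln p.
  −(0.04)·ln(0.04) = 0.1288
  −(0.42)·ln(0.42) = 0.3644
  −(0.30)·ln(0.30) = 0.3612
  −(0.24)·ln(0.24) = 0.3425
Sum: 0.1288 + 0.3644 + 0.3612 + 0.3425 = 1.197 nats.

1.197 nats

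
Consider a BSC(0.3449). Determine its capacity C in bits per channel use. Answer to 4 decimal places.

Binary symmetric channel: C = 1 − h₂(ε) where h₂ is the binary entropy function.
h₂(0.3449) = −0.3449·log₂0.3449 − 0.6551·log₂0.6551 = 0.9294.
C = 1 − 0.9294 = 0.0706 bits per channel use.

0.0706 bits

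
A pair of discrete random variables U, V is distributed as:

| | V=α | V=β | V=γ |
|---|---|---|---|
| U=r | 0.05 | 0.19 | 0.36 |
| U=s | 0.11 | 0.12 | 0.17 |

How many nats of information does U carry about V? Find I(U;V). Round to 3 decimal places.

Marginals: p(U) = (0.6000, 0.4000), p(V) = (0.1600, 0.3100, 0.5300).
I(U;V) = Σ p(x,y)·ln[p(x,y)/(p(x)p(y))].
  (r,α): 0.05·ln(0.5208) = -0.0326
  (r,β): 0.19·ln(1.0215) = 0.0040
  (r,γ): 0.36·ln(1.1321) = 0.0447
  (s,α): 0.11·ln(1.7188) = 0.0596
  (s,β): 0.12·ln(0.9677) = -0.0039
  (s,γ): 0.17·ln(0.8019) = -0.0375
Sum = 0.034 nats.

0.034 nats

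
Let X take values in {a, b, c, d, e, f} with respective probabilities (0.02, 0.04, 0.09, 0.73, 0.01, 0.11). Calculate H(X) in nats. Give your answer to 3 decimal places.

H(X) = −Σ p·ln p.
  −(0.02)·ln(0.02) = 0.0782
  −(0.04)·ln(0.04) = 0.1288
  −(0.09)·ln(0.09) = 0.2167
  −(0.73)·ln(0.73) = 0.2297
  −(0.01)·ln(0.01) = 0.0461
  −(0.11)·ln(0.11) = 0.2428
Sum: 0.0782 + 0.1288 + 0.2167 + 0.2297 + 0.0461 + 0.2428 = 0.942 nats.

0.942 nats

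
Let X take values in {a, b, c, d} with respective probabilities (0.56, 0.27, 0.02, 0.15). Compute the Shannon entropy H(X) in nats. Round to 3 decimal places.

H(X) = −Σ p·ln p.
  −(0.56)·ln(0.56) = 0.3247
  −(0.27)·ln(0.27) = 0.3535
  −(0.02)·ln(0.02) = 0.0782
  −(0.15)·ln(0.15) = 0.2846
Sum: 0.3247 + 0.3535 + 0.0782 + 0.2846 = 1.041 nats.

1.041 nats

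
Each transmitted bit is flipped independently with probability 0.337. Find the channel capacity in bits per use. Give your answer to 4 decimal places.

0.0781 bits

Binary symmetric channel: C = 1 − h₂(ε) where h₂ is the binary entropy function.
h₂(0.337) = −0.337·log₂0.337 − 0.663·log₂0.663 = 0.9219.
C = 1 − 0.9219 = 0.0781 bits per channel use.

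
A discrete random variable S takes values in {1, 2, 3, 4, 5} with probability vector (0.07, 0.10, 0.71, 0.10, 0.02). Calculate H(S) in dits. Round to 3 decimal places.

0.420 dits

H(S) = −Σ p·log₁₀ p.
  −(0.07)·log₁₀(0.07) = 0.0808
  −(0.10)·log₁₀(0.10) = 0.1000
  −(0.71)·log₁₀(0.71) = 0.1056
  −(0.10)·log₁₀(0.10) = 0.1000
  −(0.02)·log₁₀(0.02) = 0.0340
Sum: 0.0808 + 0.1000 + 0.1056 + 0.1000 + 0.0340 = 0.420 dits.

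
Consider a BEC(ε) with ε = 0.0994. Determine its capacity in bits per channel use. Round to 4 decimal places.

0.9006 bits

Binary erasure channel: capacity C = 1 − ε.
C = 1 − 0.0994 = 0.9006 bits per channel use.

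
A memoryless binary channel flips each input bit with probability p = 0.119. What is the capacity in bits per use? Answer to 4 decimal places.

0.4735 bits

Binary symmetric channel: C = 1 − h₂(ε) where h₂ is the binary entropy function.
h₂(0.119) = −0.119·log₂0.119 − 0.881·log₂0.881 = 0.5265.
C = 1 − 0.5265 = 0.4735 bits per channel use.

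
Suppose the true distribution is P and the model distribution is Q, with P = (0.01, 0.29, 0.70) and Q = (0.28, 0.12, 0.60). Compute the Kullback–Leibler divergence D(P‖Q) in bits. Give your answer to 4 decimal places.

D(P‖Q) = Σ p·log₂(p/q).
  0.01·log₂(0.01/0.28) = -0.04807
  0.29·log₂(0.29/0.12) = 0.36918
  0.70·log₂(0.70/0.60) = 0.15567
D(P‖Q) = 0.4768 bits.

0.4768 bits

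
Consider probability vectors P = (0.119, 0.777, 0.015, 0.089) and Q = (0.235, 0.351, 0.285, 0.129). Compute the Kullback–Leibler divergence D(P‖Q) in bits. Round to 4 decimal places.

0.6626 bits

D(P‖Q) = Σ p·log₂(p/q).
  0.119·log₂(0.119/0.235) = -0.11682
  0.777·log₂(0.777/0.351) = 0.89079
  0.015·log₂(0.015/0.285) = -0.06372
  0.089·log₂(0.089/0.129) = -0.04766
D(P‖Q) = 0.6626 bits.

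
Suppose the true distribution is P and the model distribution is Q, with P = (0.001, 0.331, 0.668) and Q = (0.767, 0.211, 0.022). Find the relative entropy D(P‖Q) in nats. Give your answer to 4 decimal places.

2.4224 nats

D(P‖Q) = Σ p·ln(p/q).
  0.001·ln(0.001/0.767) = -0.00664
  0.331·ln(0.331/0.211) = 0.14904
  0.668·ln(0.668/0.022) = 2.28005
D(P‖Q) = 2.4224 nats.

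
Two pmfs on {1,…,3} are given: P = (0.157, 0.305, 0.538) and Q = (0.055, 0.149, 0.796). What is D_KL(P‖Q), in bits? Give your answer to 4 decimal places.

0.2487 bits

D(P‖Q) = Σ p·log₂(p/q).
  0.157·log₂(0.157/0.055) = 0.23758
  0.305·log₂(0.305/0.149) = 0.31522
  0.538·log₂(0.538/0.796) = -0.30406
D(P‖Q) = 0.2487 bits.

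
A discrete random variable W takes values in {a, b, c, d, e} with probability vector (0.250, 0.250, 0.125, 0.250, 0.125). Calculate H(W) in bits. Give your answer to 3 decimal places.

H(W) = −Σ p·log₂ p.
  −(0.250)·log₂(0.250) = 0.5000
  −(0.250)·log₂(0.250) = 0.5000
  −(0.125)·log₂(0.125) = 0.3750
  −(0.250)·log₂(0.250) = 0.5000
  −(0.125)·log₂(0.125) = 0.3750
Sum: 0.5000 + 0.5000 + 0.3750 + 0.5000 + 0.3750 = 2.250 bits.

2.250 bits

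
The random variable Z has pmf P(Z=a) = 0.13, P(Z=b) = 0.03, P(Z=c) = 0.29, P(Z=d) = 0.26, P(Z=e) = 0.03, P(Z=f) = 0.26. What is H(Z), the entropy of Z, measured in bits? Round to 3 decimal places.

H(Z) = −Σ p·log₂ p.
  −(0.13)·log₂(0.13) = 0.3826
  −(0.03)·log₂(0.03) = 0.1518
  −(0.29)·log₂(0.29) = 0.5179
  −(0.26)·log₂(0.26) = 0.5053
  −(0.03)·log₂(0.03) = 0.1518
  −(0.26)·log₂(0.26) = 0.5053
Sum: 0.3826 + 0.1518 + 0.5179 + 0.5053 + 0.1518 + 0.5053 = 2.215 bits.

2.215 bits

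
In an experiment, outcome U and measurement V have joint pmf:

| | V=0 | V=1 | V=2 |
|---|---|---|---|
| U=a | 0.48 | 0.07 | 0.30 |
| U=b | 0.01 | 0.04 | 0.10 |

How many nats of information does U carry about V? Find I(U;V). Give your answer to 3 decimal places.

Marginals: p(U) = (0.8500, 0.1500), p(V) = (0.4900, 0.1100, 0.4000).
I(U;V) = Σ p(x,y)·ln[p(x,y)/(p(x)p(y))].
  (a,0): 0.48·ln(1.1525) = 0.0681
  (a,1): 0.07·ln(0.7487) = -0.0203
  (a,2): 0.30·ln(0.8824) = -0.0375
  (b,0): 0.01·ln(0.1361) = -0.0199
  (b,1): 0.04·ln(2.4242) = 0.0354
  (b,2): 0.10·ln(1.6667) = 0.0511
Sum = 0.077 nats.

0.077 nats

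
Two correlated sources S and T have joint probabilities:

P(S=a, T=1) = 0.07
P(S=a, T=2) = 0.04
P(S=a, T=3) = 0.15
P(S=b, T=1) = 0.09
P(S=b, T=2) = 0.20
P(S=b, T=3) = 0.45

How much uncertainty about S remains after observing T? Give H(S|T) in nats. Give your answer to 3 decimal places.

Chain rule: H(S|T) = H(S,T) − H(T).
Marginals: p(S) = (0.2600, 0.7400), p(T) = (0.1600, 0.2400, 0.6000).
H(S,T) = 1.4974 nats; H(T) = 0.9422 nats.
H(S|T) = 1.4974 − 0.9422 = 0.555 nats.

0.555 nats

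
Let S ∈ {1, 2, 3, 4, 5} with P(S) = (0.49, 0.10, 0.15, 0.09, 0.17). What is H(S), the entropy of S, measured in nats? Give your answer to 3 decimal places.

1.382 nats

H(S) = −Σ p·ln p.
  −(0.49)·ln(0.49) = 0.3495
  −(0.10)·ln(0.10) = 0.2303
  −(0.15)·ln(0.15) = 0.2846
  −(0.09)·ln(0.09) = 0.2167
  −(0.17)·ln(0.17) = 0.3012
Sum: 0.3495 + 0.2303 + 0.2846 + 0.2167 + 0.3012 = 1.382 nats.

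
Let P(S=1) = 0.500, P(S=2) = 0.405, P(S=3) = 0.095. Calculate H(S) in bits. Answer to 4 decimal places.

1.3507 bits

H(S) = −Σ p·log₂ p.
  −(0.500)·log₂(0.500) = 0.50000
  −(0.405)·log₂(0.405) = 0.52812
  −(0.095)·log₂(0.095) = 0.32261
Sum: 0.50000 + 0.52812 + 0.32261 = 1.3507 bits.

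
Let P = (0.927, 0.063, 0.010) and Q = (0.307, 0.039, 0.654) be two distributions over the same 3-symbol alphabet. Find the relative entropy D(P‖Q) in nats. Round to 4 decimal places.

1.0128 nats

D(P‖Q) = Σ p·ln(p/q).
  0.927·ln(0.927/0.307) = 1.02443
  0.063·ln(0.063/0.039) = 0.03021
  0.010·ln(0.010/0.654) = -0.04181
D(P‖Q) = 1.0128 nats.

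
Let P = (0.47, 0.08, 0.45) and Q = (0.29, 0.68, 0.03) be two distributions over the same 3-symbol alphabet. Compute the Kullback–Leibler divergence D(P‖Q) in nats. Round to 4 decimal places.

1.2744 nats

D(P‖Q) = Σ p·ln(p/q).
  0.47·ln(0.47/0.29) = 0.22694
  0.08·ln(0.08/0.68) = -0.17121
  0.45·ln(0.45/0.03) = 1.21862
D(P‖Q) = 1.2744 nats.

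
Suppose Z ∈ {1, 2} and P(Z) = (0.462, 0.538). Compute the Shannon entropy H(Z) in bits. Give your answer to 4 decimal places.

H(Z) = −Σ p·log₂ p.
  −(0.462)·log₂(0.462) = 0.51468
  −(0.538)·log₂(0.538) = 0.48115
Sum: 0.51468 + 0.48115 = 0.9958 bits.

0.9958 bits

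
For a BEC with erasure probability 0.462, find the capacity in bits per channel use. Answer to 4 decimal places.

Binary erasure channel: capacity C = 1 − ε.
C = 1 − 0.462 = 0.5380 bits per channel use.

0.5380 bits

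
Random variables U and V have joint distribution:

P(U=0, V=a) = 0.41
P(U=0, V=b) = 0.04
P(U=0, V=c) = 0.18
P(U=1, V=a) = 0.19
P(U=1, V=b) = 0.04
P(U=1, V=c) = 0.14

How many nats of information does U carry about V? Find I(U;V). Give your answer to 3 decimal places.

Marginals: p(U) = (0.6300, 0.3700), p(V) = (0.6000, 0.0800, 0.3200).
I(U;V) = Σ p(x,y)·ln[p(x,y)/(p(x)p(y))].
  (0,a): 0.41·ln(1.0847) = 0.0333
  (0,b): 0.04·ln(0.7937) = -0.0092
  (0,c): 0.18·ln(0.8929) = -0.0204
  (1,a): 0.19·ln(0.8559) = -0.0296
  (1,b): 0.04·ln(1.3514) = 0.0120
  (1,c): 0.14·ln(1.1824) = 0.0235
Sum = 0.010 nats.

0.010 nats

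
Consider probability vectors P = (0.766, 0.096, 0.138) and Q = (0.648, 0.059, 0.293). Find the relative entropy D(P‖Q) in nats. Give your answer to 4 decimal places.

D(P‖Q) = Σ p·ln(p/q).
  0.766·ln(0.766/0.648) = 0.12815
  0.096·ln(0.096/0.059) = 0.04673
  0.138·ln(0.138/0.293) = -0.10390
D(P‖Q) = 0.0710 nats.

0.0710 nats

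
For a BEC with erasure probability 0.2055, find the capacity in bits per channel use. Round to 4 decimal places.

0.7945 bits

Binary erasure channel: capacity C = 1 − ε.
C = 1 − 0.2055 = 0.7945 bits per channel use.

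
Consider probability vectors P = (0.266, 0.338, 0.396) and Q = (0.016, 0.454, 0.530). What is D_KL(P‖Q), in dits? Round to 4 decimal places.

0.2313 dits

D(P‖Q) = Σ p·log₁₀(p/q).
  0.266·log₁₀(0.266/0.016) = 0.32472
  0.338·log₁₀(0.338/0.454) = -0.04331
  0.396·log₁₀(0.396/0.530) = -0.05013
D(P‖Q) = 0.2313 dits.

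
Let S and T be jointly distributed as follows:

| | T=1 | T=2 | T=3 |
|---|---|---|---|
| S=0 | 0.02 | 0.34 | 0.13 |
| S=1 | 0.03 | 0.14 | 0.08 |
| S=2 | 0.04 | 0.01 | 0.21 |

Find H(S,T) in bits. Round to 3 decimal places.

H(S,T) = −Σ p(x,y)·log₂ p(x,y) over all 9 cells.
  cell (0,1): −0.02·log₂0.02 = 0.1129
  cell (0,2): −0.34·log₂0.34 = 0.5292
  cell (0,3): −0.13·log₂0.13 = 0.3826
  cell (1,1): −0.03·log₂0.03 = 0.1518
  cell (1,2): −0.14·log₂0.14 = 0.3971
  cell (1,3): −0.08·log₂0.08 = 0.2915
  cell (2,1): −0.04·log₂0.04 = 0.1858
  cell (2,2): −0.01·log₂0.01 = 0.0664
  cell (2,3): −0.21·log₂0.21 = 0.4728
Sum = 2.590 bits.

2.590 bits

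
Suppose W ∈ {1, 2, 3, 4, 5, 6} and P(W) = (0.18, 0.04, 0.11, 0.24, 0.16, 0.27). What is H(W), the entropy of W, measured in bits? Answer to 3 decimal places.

H(W) = −Σ p·log₂ p.
  −(0.18)·log₂(0.18) = 0.4453
  −(0.04)·log₂(0.04) = 0.1858
  −(0.11)·log₂(0.11) = 0.3503
  −(0.24)·log₂(0.24) = 0.4941
  −(0.16)·log₂(0.16) = 0.4230
  −(0.27)·log₂(0.27) = 0.5100
Sum: 0.4453 + 0.1858 + 0.3503 + 0.4941 + 0.4230 + 0.5100 = 2.409 bits.

2.409 bits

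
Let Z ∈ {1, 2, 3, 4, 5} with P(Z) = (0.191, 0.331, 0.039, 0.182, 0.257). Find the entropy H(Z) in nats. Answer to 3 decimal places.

1.468 nats

H(Z) = −Σ p·ln p.
  −(0.191)·ln(0.191) = 0.3162
  −(0.331)·ln(0.331) = 0.3660
  −(0.039)·ln(0.039) = 0.1265
  −(0.182)·ln(0.182) = 0.3101
  −(0.257)·ln(0.257) = 0.3492
Sum: 0.3162 + 0.3660 + 0.1265 + 0.3101 + 0.3492 = 1.468 nats.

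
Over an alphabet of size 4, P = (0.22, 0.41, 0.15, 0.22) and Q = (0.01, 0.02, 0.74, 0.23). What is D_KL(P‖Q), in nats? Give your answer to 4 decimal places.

D(P‖Q) = Σ p·ln(p/q).
  0.22·ln(0.22/0.01) = 0.68003
  0.41·ln(0.41/0.02) = 1.23837
  0.15·ln(0.15/0.74) = -0.23940
  0.22·ln(0.22/0.23) = -0.00978
D(P‖Q) = 1.6692 nats.

1.6692 nats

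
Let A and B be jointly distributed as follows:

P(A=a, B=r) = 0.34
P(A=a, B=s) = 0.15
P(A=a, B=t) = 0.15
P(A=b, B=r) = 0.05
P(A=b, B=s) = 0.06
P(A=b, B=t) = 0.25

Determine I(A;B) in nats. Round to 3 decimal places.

Marginals: p(A) = (0.6400, 0.3600), p(B) = (0.3900, 0.2100, 0.4000).
I(A;B) = Σ p(x,y)·ln[p(x,y)/(p(x)p(y))].
  (a,r): 0.34·ln(1.3622) = 0.1051
  (a,s): 0.15·ln(1.1161) = 0.0165
  (a,t): 0.15·ln(0.5859) = -0.0802
  (b,r): 0.05·ln(0.3561) = -0.0516
  (b,s): 0.06·ln(0.7937) = -0.0139
  (b,t): 0.25·ln(1.7361) = 0.1379
Sum = 0.114 nats.

0.114 nats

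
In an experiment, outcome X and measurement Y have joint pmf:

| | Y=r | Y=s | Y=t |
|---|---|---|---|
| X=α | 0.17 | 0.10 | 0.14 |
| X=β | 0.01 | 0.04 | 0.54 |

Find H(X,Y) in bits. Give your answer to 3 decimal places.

H(X,Y) = −Σ p(x,y)·log₂ p(x,y) over all 6 cells.
  cell (α,r): −0.17·log₂0.17 = 0.4346
  cell (α,s): −0.10·log₂0.10 = 0.3322
  cell (α,t): −0.14·log₂0.14 = 0.3971
  cell (β,r): −0.01·log₂0.01 = 0.0664
  cell (β,s): −0.04·log₂0.04 = 0.1858
  cell (β,t): −0.54·log₂0.54 = 0.4800
Sum = 1.896 bits.

1.896 bits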